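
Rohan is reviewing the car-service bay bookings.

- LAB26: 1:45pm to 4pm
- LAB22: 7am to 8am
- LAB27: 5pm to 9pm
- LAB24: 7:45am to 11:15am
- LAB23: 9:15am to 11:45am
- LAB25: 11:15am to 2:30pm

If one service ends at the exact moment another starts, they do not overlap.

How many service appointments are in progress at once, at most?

2

Sweep the timeline, counting +1 at each start and −1 at each end (ends before starts at a tie):
7am start LAB22 → 1
7:45am start LAB24 → 2
8am end LAB22 → 1
9:15am start LAB23 → 2
11:15am end LAB24 → 1
11:15am start LAB25 → 2
11:45am end LAB23 → 1
1:45pm start LAB26 → 2
2:30pm end LAB25 → 1
4pm end LAB26 → 0
5pm start LAB27 → 1
9pm end LAB27 → 0
Peak is 2, at 7:45am (LAB22, LAB24).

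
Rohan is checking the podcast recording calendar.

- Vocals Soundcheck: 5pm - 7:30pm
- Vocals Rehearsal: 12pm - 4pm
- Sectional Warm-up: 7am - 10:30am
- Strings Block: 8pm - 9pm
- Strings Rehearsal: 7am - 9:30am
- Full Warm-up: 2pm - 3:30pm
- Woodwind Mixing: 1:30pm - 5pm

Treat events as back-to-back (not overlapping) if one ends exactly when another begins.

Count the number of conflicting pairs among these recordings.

Two intervals overlap when each starts before the other ends.
Sorted by start: Strings Rehearsal, Sectional Warm-up, Vocals Rehearsal, Woodwind Mixing, Full Warm-up, Vocals Soundcheck, Strings Block.
Sectional Warm-up starts before Strings Rehearsal ends → Strings Rehearsal and Sectional Warm-up overlap.
Vocals Rehearsal starts after Strings Rehearsal ends — done with Strings Rehearsal.
Vocals Rehearsal starts after Sectional Warm-up ends — done with Sectional Warm-up.
Woodwind Mixing starts before Vocals Rehearsal ends → Vocals Rehearsal and Woodwind Mixing overlap.
Full Warm-up starts before Vocals Rehearsal ends → Vocals Rehearsal and Full Warm-up overlap.
Vocals Soundcheck starts after Vocals Rehearsal ends — done with Vocals Rehearsal.
Full Warm-up starts before Woodwind Mixing ends → Woodwind Mixing and Full Warm-up overlap.
Vocals Soundcheck starts exactly when Woodwind Mixing ends (back-to-back, no overlap) — done with Woodwind Mixing.
Vocals Soundcheck starts after Full Warm-up ends — done with Full Warm-up.
Strings Block starts after Vocals Soundcheck ends.
Overlapping pairs: Full Warm-up & Vocals Rehearsal, Full Warm-up & Woodwind Mixing, Sectional Warm-up & Strings Rehearsal, Vocals Rehearsal & Woodwind Mixing — 4 in total.

4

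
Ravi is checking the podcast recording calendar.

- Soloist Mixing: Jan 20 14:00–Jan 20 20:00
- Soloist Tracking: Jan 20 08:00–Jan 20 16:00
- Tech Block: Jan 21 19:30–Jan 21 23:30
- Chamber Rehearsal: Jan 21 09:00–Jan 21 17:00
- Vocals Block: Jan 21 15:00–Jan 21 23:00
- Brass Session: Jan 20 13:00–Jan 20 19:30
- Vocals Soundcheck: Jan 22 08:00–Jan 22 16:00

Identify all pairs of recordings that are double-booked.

Brass Session & Soloist Mixing, Brass Session & Soloist Tracking, Chamber Rehearsal & Vocals Block, Soloist Mixing & Soloist Tracking, Tech Block & Vocals Block

Check each pair: they overlap iff neither finishes before the other starts.
Sorted by start: Soloist Tracking, Brass Session, Soloist Mixing, Chamber Rehearsal, Vocals Block, Tech Block, Vocals Soundcheck.
Brass Session starts before Soloist Tracking ends → Soloist Tracking and Brass Session overlap.
Soloist Mixing starts before Soloist Tracking ends → Soloist Tracking and Soloist Mixing overlap.
Chamber Rehearsal starts after Soloist Tracking ends — done with Soloist Tracking.
Soloist Mixing starts before Brass Session ends → Brass Session and Soloist Mixing overlap.
Chamber Rehearsal starts after Brass Session ends — done with Brass Session.
Chamber Rehearsal starts after Soloist Mixing ends — done with Soloist Mixing.
Vocals Block starts before Chamber Rehearsal ends → Chamber Rehearsal and Vocals Block overlap.
Tech Block starts after Chamber Rehearsal ends — done with Chamber Rehearsal.
Tech Block starts before Vocals Block ends → Vocals Block and Tech Block overlap.
Vocals Soundcheck starts after Vocals Block ends.
Vocals Soundcheck starts after Tech Block ends.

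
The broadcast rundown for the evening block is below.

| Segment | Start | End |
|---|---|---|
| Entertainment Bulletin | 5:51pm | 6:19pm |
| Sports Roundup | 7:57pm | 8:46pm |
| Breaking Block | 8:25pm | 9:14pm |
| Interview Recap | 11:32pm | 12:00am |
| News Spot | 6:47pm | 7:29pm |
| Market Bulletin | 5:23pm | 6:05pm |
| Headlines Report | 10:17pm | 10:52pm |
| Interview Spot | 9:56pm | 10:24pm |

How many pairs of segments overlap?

3

Check each pair: they overlap iff neither finishes before the other starts.
Sorted by start: Market Bulletin, Entertainment Bulletin, News Spot, Sports Roundup, Breaking Block, Interview Spot, Headlines Report, Interview Recap.
Entertainment Bulletin starts before Market Bulletin ends → Market Bulletin and Entertainment Bulletin overlap.
News Spot starts after Market Bulletin ends — done with Market Bulletin.
News Spot starts after Entertainment Bulletin ends — done with Entertainment Bulletin.
Sports Roundup starts after News Spot ends — done with News Spot.
Breaking Block starts before Sports Roundup ends → Sports Roundup and Breaking Block overlap.
Interview Spot starts after Sports Roundup ends — done with Sports Roundup.
Interview Spot starts after Breaking Block ends — done with Breaking Block.
Headlines Report starts before Interview Spot ends → Interview Spot and Headlines Report overlap.
Interview Recap starts after Interview Spot ends.
Interview Recap starts after Headlines Report ends.
Overlapping pairs: Breaking Block & Sports Roundup, Entertainment Bulletin & Market Bulletin, Headlines Report & Interview Spot — 3 in total.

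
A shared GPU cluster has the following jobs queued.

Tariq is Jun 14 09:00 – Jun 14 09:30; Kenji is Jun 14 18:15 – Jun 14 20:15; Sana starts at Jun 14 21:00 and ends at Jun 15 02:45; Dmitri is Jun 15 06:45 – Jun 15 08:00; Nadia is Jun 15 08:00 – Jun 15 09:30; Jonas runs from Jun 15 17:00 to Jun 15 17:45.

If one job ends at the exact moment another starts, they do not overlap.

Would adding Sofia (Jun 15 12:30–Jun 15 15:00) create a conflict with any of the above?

No — it doesn't clash with anything

Tariq: ends Jun 14 09:30 at or before Sofia starts Jun 15 12:30 → clear.
Kenji: ends Jun 14 20:15 at or before Sofia starts Jun 15 12:30 → clear.
Sana: ends Jun 15 02:45 at or before Sofia starts Jun 15 12:30 → clear.
Dmitri: ends Jun 15 08:00 at or before Sofia starts Jun 15 12:30 → clear.
Nadia: ends Jun 15 09:30 at or before Sofia starts Jun 15 12:30 → clear.
Jonas: starts Jun 15 17:00 at or after Sofia ends Jun 15 15:00 → clear.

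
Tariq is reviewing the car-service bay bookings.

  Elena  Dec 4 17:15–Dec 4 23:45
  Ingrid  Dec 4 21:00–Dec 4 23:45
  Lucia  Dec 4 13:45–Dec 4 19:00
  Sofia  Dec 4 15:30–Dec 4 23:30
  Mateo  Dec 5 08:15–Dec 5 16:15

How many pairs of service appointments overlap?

Check each pair: they overlap iff neither finishes before the other starts.
Sorted by start: Lucia, Sofia, Elena, Ingrid, Mateo.
Sofia starts before Lucia ends → Lucia and Sofia overlap.
Elena starts before Lucia ends → Lucia and Elena overlap.
Ingrid starts after Lucia ends — done with Lucia.
Elena starts before Sofia ends → Sofia and Elena overlap.
Ingrid starts before Sofia ends → Sofia and Ingrid overlap.
Mateo starts after Sofia ends.
Ingrid starts before Elena ends → Elena and Ingrid overlap.
Mateo starts after Elena ends.
Mateo starts after Ingrid ends.
Overlapping pairs: Elena & Ingrid, Elena & Lucia, Elena & Sofia, Ingrid & Sofia, Lucia & Sofia — 5 in total.

5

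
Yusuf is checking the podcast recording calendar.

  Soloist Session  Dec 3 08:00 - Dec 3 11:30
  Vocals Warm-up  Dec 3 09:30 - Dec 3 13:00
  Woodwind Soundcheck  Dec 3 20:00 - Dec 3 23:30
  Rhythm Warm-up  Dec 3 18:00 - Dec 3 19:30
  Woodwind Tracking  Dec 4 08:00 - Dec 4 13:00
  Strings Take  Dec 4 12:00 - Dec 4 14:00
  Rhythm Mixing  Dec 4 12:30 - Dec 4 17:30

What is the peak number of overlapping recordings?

3

Sort all start/end points and keep a running count:
Dec 3 08:00 start Soloist Session → 1
Dec 3 09:30 start Vocals Warm-up → 2
Dec 3 11:30 end Soloist Session → 1
Dec 3 13:00 end Vocals Warm-up → 0
Dec 3 18:00 start Rhythm Warm-up → 1
Dec 3 19:30 end Rhythm Warm-up → 0
Dec 3 20:00 start Woodwind Soundcheck → 1
Dec 3 23:30 end Woodwind Soundcheck → 0
Dec 4 08:00 start Woodwind Tracking → 1
Dec 4 12:00 start Strings Take → 2
Dec 4 12:30 start Rhythm Mixing → 3
Dec 4 13:00 end Woodwind Tracking → 2
Dec 4 14:00 end Strings Take → 1
Dec 4 17:30 end Rhythm Mixing → 0
Peak is 3, at Dec 4 12:30 (Rhythm Mixing, Strings Take, Woodwind Tracking).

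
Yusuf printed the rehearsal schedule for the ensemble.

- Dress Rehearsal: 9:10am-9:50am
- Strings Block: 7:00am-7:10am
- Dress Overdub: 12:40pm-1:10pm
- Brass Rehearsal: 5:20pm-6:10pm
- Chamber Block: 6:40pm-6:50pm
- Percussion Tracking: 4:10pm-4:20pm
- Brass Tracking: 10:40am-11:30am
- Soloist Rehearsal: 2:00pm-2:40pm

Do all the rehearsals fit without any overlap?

Sorted by start: Strings Block, Dress Rehearsal, Brass Tracking, Dress Overdub, Soloist Rehearsal, Percussion Tracking, Brass Rehearsal, Chamber Block.
Dress Rehearsal starts after Strings Block ends; Strings Block is clear from here.
Brass Tracking starts after Dress Rehearsal ends; Dress Rehearsal is clear from here.
Dress Overdub starts after Brass Tracking ends; Brass Tracking is clear from here.
Soloist Rehearsal starts after Dress Overdub ends; Dress Overdub is clear from here.
Percussion Tracking starts after Soloist Rehearsal ends; Soloist Rehearsal is clear from here.
Brass Rehearsal starts after Percussion Tracking ends; Percussion Tracking is clear from here.
Chamber Block starts after Brass Rehearsal ends.
Every pair is clear; the schedule has no overlaps.

Yes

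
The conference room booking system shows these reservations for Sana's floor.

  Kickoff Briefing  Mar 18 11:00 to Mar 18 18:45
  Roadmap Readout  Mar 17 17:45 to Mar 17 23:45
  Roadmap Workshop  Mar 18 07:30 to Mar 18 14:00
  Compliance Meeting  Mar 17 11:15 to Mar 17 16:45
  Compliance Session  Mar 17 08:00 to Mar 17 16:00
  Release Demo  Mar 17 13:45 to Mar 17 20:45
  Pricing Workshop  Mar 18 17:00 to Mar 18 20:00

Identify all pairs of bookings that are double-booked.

Compliance Meeting & Compliance Session, Compliance Meeting & Release Demo, Compliance Session & Release Demo, Kickoff Briefing & Pricing Workshop, Kickoff Briefing & Roadmap Workshop, Release Demo & Roadmap Readout

Sorted by start: Compliance Session, Compliance Meeting, Release Demo, Roadmap Readout, Roadmap Workshop, Kickoff Briefing, Pricing Workshop.
Compliance Meeting starts before Compliance Session ends → Compliance Session and Compliance Meeting overlap.
Release Demo starts before Compliance Session ends → Compliance Session and Release Demo overlap.
Roadmap Readout starts after Compliance Session ends; Compliance Session is clear from here.
Release Demo starts before Compliance Meeting ends → Compliance Meeting and Release Demo overlap.
Roadmap Readout starts after Compliance Meeting ends; Compliance Meeting is clear from here.
Roadmap Readout starts before Release Demo ends → Release Demo and Roadmap Readout overlap.
Roadmap Workshop starts after Release Demo ends; Release Demo is clear from here.
Roadmap Workshop starts after Roadmap Readout ends; Roadmap Readout is clear from here.
Kickoff Briefing starts before Roadmap Workshop ends → Roadmap Workshop and Kickoff Briefing overlap.
Pricing Workshop starts after Roadmap Workshop ends.
Pricing Workshop starts before Kickoff Briefing ends → Kickoff Briefing and Pricing Workshop overlap.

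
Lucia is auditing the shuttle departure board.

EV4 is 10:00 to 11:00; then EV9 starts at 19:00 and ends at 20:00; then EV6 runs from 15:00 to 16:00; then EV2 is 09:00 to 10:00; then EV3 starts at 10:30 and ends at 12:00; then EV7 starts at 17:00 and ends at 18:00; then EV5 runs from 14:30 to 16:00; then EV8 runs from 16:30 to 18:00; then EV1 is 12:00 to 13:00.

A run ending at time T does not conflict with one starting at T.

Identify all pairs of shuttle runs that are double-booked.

EV3 & EV4, EV5 & EV6, EV7 & EV8

Sorted by start: EV2, EV4, EV3, EV1, EV5, EV6, EV8, EV7, EV9.
EV4 starts exactly when EV2 ends (back-to-back, no overlap); EV2 is clear from here.
EV3 starts before EV4 ends → EV4 and EV3 overlap.
EV1 starts after EV4 ends; EV4 is clear from here.
EV1 starts exactly when EV3 ends (back-to-back, no overlap); EV3 is clear from here.
EV5 starts after EV1 ends; EV1 is clear from here.
EV6 starts before EV5 ends → EV5 and EV6 overlap.
EV8 starts after EV5 ends; EV5 is clear from here.
EV8 starts after EV6 ends; EV6 is clear from here.
EV7 starts before EV8 ends → EV8 and EV7 overlap.
EV9 starts after EV8 ends.
EV9 starts after EV7 ends.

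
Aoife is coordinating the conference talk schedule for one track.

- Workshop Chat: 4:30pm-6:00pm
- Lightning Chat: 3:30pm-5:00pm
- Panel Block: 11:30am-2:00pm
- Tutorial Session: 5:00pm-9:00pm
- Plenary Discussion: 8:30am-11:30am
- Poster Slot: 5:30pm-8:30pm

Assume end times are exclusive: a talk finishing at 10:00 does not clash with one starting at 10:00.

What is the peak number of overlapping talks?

Sweep the timeline, counting +1 at each start and −1 at each end (ends before starts at a tie):
8:30am start Plenary Discussion → 1
11:30am end Plenary Discussion → 0
11:30am start Panel Block → 1
2:00pm end Panel Block → 0
3:30pm start Lightning Chat → 1
4:30pm start Workshop Chat → 2
5:00pm end Lightning Chat → 1
5:00pm start Tutorial Session → 2
5:30pm start Poster Slot → 3
6:00pm end Workshop Chat → 2
8:30pm end Poster Slot → 1
9:00pm end Tutorial Session → 0
Peak is 3, at 5:30pm (Poster Slot, Tutorial Session, Workshop Chat).

3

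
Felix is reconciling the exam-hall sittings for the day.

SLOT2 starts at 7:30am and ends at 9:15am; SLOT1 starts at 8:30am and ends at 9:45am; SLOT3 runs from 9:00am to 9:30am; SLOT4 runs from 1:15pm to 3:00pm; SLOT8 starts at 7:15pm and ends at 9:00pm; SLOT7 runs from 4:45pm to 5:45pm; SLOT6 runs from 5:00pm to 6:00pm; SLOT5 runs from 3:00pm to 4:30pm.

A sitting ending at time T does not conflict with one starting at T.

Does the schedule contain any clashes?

Yes

Sorted by start: SLOT2, SLOT1, SLOT3, SLOT4, SLOT5, SLOT7, SLOT6, SLOT8.
SLOT1 starts before SLOT2 ends → SLOT2 and SLOT1 overlap.
That's a conflict, so the schedule is not conflict-free.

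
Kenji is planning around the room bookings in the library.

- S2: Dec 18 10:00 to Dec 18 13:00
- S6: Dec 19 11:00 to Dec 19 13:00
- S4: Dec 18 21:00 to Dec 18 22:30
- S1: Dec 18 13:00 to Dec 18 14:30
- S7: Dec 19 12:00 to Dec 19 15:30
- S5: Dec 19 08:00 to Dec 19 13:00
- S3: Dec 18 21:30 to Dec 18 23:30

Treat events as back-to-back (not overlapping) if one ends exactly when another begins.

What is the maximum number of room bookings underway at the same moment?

Walk through starts and ends in time order (an end at T is processed before a start at T):
Dec 18 10:00 start S2 → 1
Dec 18 13:00 end S2 → 0
Dec 18 13:00 start S1 → 1
Dec 18 14:30 end S1 → 0
Dec 18 21:00 start S4 → 1
Dec 18 21:30 start S3 → 2
Dec 18 22:30 end S4 → 1
Dec 18 23:30 end S3 → 0
Dec 19 08:00 start S5 → 1
Dec 19 11:00 start S6 → 2
Dec 19 12:00 start S7 → 3
Dec 19 13:00 end S5 → 2
Dec 19 13:00 end S6 → 1
Dec 19 15:30 end S7 → 0
Peak is 3, at Dec 19 12:00 (S5, S6, S7).

3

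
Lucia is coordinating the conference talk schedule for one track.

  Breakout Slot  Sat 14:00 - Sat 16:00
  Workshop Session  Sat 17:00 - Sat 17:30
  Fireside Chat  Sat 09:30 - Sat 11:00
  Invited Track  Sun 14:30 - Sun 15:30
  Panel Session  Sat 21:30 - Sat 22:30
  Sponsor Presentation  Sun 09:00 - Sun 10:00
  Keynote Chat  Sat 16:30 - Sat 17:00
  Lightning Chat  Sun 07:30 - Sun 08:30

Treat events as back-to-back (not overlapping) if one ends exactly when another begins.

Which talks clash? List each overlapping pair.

Sorted by start: Fireside Chat, Breakout Slot, Keynote Chat, Workshop Session, Panel Session, Lightning Chat, Sponsor Presentation, Invited Track.
Breakout Slot starts after Fireside Chat ends, so Fireside Chat has no further overlaps.
Keynote Chat starts after Breakout Slot ends, so Breakout Slot has no further overlaps.
Workshop Session starts exactly when Keynote Chat ends (back-to-back, no overlap), so Keynote Chat has no further overlaps.
Panel Session starts after Workshop Session ends, so Workshop Session has no further overlaps.
Lightning Chat starts after Panel Session ends, so Panel Session has no further overlaps.
Sponsor Presentation starts after Lightning Chat ends, so Lightning Chat has no further overlaps.
Invited Track starts after Sponsor Presentation ends.

none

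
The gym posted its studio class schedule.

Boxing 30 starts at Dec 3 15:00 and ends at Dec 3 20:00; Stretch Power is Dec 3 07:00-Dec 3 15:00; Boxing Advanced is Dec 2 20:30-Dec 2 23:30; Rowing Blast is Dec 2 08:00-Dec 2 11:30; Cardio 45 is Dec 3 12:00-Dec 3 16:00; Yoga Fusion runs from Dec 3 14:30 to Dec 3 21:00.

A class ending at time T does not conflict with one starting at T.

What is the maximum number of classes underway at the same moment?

Sweep the timeline, counting +1 at each start and −1 at each end (ends before starts at a tie):
Dec 2 08:00 start Rowing Blast → 1
Dec 2 11:30 end Rowing Blast → 0
Dec 2 20:30 start Boxing Advanced → 1
Dec 2 23:30 end Boxing Advanced → 0
Dec 3 07:00 start Stretch Power → 1
Dec 3 12:00 start Cardio 45 → 2
Dec 3 14:30 start Yoga Fusion → 3
Dec 3 15:00 end Stretch Power → 2
Dec 3 15:00 start Boxing 30 → 3
Dec 3 16:00 end Cardio 45 → 2
Dec 3 20:00 end Boxing 30 → 1
Dec 3 21:00 end Yoga Fusion → 0
Peak is 3, at Dec 3 14:30 (Cardio 45, Stretch Power, Yoga Fusion).

3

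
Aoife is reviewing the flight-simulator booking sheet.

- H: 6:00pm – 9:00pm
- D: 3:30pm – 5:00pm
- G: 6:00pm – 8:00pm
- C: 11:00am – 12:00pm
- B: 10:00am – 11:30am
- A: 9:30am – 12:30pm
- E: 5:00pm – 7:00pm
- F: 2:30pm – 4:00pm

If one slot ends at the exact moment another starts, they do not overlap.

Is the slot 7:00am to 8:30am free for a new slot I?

Yes — the slot is free

A: starts 9:30am at or after I ends 8:30am → clear.
B: starts 10:00am at or after I ends 8:30am → clear.
C: starts 11:00am at or after I ends 8:30am → clear.
F: starts 2:30pm at or after I ends 8:30am → clear.
D: starts 3:30pm at or after I ends 8:30am → clear.
E: starts 5:00pm at or after I ends 8:30am → clear.
G: starts 6:00pm at or after I ends 8:30am → clear.
H: starts 6:00pm at or after I ends 8:30am → clear.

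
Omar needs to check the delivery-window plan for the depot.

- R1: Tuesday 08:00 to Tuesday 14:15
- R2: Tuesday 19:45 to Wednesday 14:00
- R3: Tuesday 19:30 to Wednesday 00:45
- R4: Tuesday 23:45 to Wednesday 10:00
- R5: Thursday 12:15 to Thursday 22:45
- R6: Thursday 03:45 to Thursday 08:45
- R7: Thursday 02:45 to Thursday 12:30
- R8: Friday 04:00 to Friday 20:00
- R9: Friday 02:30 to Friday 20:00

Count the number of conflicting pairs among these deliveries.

Two intervals overlap when each starts before the other ends.
Sorted by start: R1, R3, R2, R4, R7, R6, R5, R9, R8.
R3 starts after R1 ends — done with R1.
R2 starts before R3 ends → R3 and R2 overlap.
R4 starts before R3 ends → R3 and R4 overlap.
R7 starts after R3 ends — done with R3.
R4 starts before R2 ends → R2 and R4 overlap.
R7 starts after R2 ends — done with R2.
R7 starts after R4 ends — done with R4.
R6 starts before R7 ends → R7 and R6 overlap.
R5 starts before R7 ends → R7 and R5 overlap.
R9 starts after R7 ends — done with R7.
R5 starts after R6 ends — done with R6.
R9 starts after R5 ends — done with R5.
R8 starts before R9 ends → R9 and R8 overlap.
Overlapping pairs: R2 & R3, R2 & R4, R3 & R4, R5 & R7, R6 & R7, R8 & R9 — 6 in total.

6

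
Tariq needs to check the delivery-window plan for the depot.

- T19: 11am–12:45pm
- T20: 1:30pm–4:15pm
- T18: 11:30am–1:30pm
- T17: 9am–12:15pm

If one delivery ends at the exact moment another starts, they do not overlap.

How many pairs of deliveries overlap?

3

Sorted by start: T17, T19, T18, T20.
T19 starts before T17 ends → T17 and T19 overlap.
T18 starts before T17 ends → T17 and T18 overlap.
T20 starts after T17 ends.
T18 starts before T19 ends → T19 and T18 overlap.
T20 starts after T19 ends.
T20 starts exactly when T18 ends (back-to-back, no overlap).
Overlapping pairs: T17 & T18, T17 & T19, T18 & T19 — 3 in total.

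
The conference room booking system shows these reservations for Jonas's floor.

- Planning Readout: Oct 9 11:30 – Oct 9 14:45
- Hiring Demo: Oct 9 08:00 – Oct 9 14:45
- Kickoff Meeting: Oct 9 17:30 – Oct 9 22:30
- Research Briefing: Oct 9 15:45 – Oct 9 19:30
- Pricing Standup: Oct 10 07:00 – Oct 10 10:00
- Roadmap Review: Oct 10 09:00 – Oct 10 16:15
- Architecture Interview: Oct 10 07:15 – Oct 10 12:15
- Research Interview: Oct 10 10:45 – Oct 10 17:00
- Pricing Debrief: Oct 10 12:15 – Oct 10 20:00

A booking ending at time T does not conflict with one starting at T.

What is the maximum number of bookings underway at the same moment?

Sweep the timeline, counting +1 at each start and −1 at each end (ends before starts at a tie):
Oct 9 08:00 start Hiring Demo → 1
Oct 9 11:30 start Planning Readout → 2
Oct 9 14:45 end Hiring Demo → 1
Oct 9 14:45 end Planning Readout → 0
Oct 9 15:45 start Research Briefing → 1
Oct 9 17:30 start Kickoff Meeting → 2
Oct 9 19:30 end Research Briefing → 1
Oct 9 22:30 end Kickoff Meeting → 0
Oct 10 07:00 start Pricing Standup → 1
Oct 10 07:15 start Architecture Interview → 2
Oct 10 09:00 start Roadmap Review → 3
Oct 10 10:00 end Pricing Standup → 2
Oct 10 10:45 start Research Interview → 3
Oct 10 12:15 end Architecture Interview → 2
Oct 10 12:15 start Pricing Debrief → 3
Oct 10 16:15 end Roadmap Review → 2
Oct 10 17:00 end Research Interview → 1
Oct 10 20:00 end Pricing Debrief → 0
Peak is 3, at Oct 10 09:00 (Architecture Interview, Pricing Standup, Roadmap Review).

3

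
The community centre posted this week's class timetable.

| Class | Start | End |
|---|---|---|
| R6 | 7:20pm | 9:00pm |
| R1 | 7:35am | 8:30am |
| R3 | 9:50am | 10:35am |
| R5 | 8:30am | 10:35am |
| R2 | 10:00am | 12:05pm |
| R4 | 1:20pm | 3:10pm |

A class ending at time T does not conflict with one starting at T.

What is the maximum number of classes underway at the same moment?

Sort all start/end points and keep a running count:
7:35am start R1 → 1
8:30am end R1 → 0
8:30am start R5 → 1
9:50am start R3 → 2
10:00am start R2 → 3
10:35am end R3 → 2
10:35am end R5 → 1
12:05pm end R2 → 0
1:20pm start R4 → 1
3:10pm end R4 → 0
7:20pm start R6 → 1
9:00pm end R6 → 0
Peak is 3, at 10:00am (R2, R3, R5).

3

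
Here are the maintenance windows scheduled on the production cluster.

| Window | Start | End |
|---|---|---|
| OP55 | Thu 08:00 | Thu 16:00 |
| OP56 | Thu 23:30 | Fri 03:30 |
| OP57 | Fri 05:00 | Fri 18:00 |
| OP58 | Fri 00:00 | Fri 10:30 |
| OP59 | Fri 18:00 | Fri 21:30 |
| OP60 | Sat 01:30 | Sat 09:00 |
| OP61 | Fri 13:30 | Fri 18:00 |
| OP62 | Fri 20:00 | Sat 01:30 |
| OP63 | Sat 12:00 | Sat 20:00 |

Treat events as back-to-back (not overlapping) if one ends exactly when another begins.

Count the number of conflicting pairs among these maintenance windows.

4

Check each pair: they overlap iff neither finishes before the other starts.
Sorted by start: OP55, OP56, OP58, OP57, OP61, OP59, OP62, OP60, OP63.
OP56 starts after OP55 ends, so OP55 has no further overlaps.
OP58 starts before OP56 ends → OP56 and OP58 overlap.
OP57 starts after OP56 ends, so OP56 has no further overlaps.
OP57 starts before OP58 ends → OP58 and OP57 overlap.
OP61 starts after OP58 ends, so OP58 has no further overlaps.
OP61 starts before OP57 ends → OP57 and OP61 overlap.
OP59 starts exactly when OP57 ends (back-to-back, no overlap), so OP57 has no further overlaps.
OP59 starts exactly when OP61 ends (back-to-back, no overlap), so OP61 has no further overlaps.
OP62 starts before OP59 ends → OP59 and OP62 overlap.
OP60 starts after OP59 ends, so OP59 has no further overlaps.
OP60 starts exactly when OP62 ends (back-to-back, no overlap), so OP62 has no further overlaps.
OP63 starts after OP60 ends.
Overlapping pairs: OP56 & OP58, OP57 & OP58, OP57 & OP61, OP59 & OP62 — 4 in total.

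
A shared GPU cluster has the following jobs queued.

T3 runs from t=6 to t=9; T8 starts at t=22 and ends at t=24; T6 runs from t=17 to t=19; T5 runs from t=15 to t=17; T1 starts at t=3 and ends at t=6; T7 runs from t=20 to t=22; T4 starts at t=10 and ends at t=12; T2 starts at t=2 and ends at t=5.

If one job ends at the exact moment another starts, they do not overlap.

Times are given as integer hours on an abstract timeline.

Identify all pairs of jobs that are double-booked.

Check each pair: they overlap iff neither finishes before the other starts.
Sorted by start: T2, T1, T3, T4, T5, T6, T7, T8.
T1 starts before T2 ends → T2 and T1 overlap.
T3 starts after T2 ends, so T2 has no further overlaps.
T3 starts exactly when T1 ends (back-to-back, no overlap), so T1 has no further overlaps.
T4 starts after T3 ends, so T3 has no further overlaps.
T5 starts after T4 ends, so T4 has no further overlaps.
T6 starts exactly when T5 ends (back-to-back, no overlap), so T5 has no further overlaps.
T7 starts after T6 ends, so T6 has no further overlaps.
T8 starts exactly when T7 ends (back-to-back, no overlap).

T1 & T2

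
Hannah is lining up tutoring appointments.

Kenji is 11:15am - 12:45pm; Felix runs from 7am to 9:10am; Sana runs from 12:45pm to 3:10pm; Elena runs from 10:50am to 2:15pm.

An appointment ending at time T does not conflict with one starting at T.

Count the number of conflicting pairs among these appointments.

Two intervals overlap when each starts before the other ends.
Sorted by start: Felix, Elena, Kenji, Sana.
Elena starts after Felix ends, so nothing later overlaps Felix either.
Kenji starts before Elena ends → Elena and Kenji overlap.
Sana starts before Elena ends → Elena and Sana overlap.
Sana starts exactly when Kenji ends (back-to-back, no overlap).
Overlapping pairs: Elena & Kenji, Elena & Sana — 2 in total.

2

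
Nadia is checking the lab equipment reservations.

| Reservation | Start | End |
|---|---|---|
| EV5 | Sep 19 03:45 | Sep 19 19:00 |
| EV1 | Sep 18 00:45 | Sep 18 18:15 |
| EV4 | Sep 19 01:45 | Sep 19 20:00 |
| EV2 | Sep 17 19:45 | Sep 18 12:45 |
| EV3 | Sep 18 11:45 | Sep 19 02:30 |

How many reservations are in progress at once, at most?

3

Walk through starts and ends in time order (an end at T is processed before a start at T):
Sep 17 19:45 start EV2 → 1
Sep 18 00:45 start EV1 → 2
Sep 18 11:45 start EV3 → 3
Sep 18 12:45 end EV2 → 2
Sep 18 18:15 end EV1 → 1
Sep 19 01:45 start EV4 → 2
Sep 19 02:30 end EV3 → 1
Sep 19 03:45 start EV5 → 2
Sep 19 19:00 end EV5 → 1
Sep 19 20:00 end EV4 → 0
Peak is 3, at Sep 18 11:45 (EV1, EV2, EV3).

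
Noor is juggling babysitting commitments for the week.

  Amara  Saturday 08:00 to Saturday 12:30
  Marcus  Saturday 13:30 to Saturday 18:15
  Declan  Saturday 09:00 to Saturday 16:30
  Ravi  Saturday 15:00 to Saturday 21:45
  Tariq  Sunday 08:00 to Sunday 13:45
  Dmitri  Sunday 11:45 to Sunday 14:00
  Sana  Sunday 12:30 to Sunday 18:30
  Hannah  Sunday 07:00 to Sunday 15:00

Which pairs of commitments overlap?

Sorted by start: Amara, Declan, Marcus, Ravi, Hannah, Tariq, Dmitri, Sana.
Declan starts before Amara ends → Amara and Declan overlap.
Marcus starts after Amara ends, so nothing later overlaps Amara either.
Marcus starts before Declan ends → Declan and Marcus overlap.
Ravi starts before Declan ends → Declan and Ravi overlap.
Hannah starts after Declan ends, so nothing later overlaps Declan either.
Ravi starts before Marcus ends → Marcus and Ravi overlap.
Hannah starts after Marcus ends, so nothing later overlaps Marcus either.
Hannah starts after Ravi ends, so nothing later overlaps Ravi either.
Tariq starts before Hannah ends → Hannah and Tariq overlap.
Dmitri starts before Hannah ends → Hannah and Dmitri overlap.
Sana starts before Hannah ends → Hannah and Sana overlap.
Dmitri starts before Tariq ends → Tariq and Dmitri overlap.
Sana starts before Tariq ends → Tariq and Sana overlap.
Sana starts before Dmitri ends → Dmitri and Sana overlap.

Amara & Declan, Declan & Marcus, Declan & Ravi, Dmitri & Hannah, Dmitri & Sana, Dmitri & Tariq, Hannah & Sana, Hannah & Tariq, Marcus & Ravi, Sana & Tariq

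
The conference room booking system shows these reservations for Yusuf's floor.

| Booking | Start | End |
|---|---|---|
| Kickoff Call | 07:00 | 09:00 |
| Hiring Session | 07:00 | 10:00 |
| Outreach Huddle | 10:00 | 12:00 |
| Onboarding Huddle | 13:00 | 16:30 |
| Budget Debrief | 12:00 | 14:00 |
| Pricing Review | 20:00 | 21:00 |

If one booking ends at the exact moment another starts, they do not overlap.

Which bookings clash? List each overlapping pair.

Budget Debrief & Onboarding Huddle, Hiring Session & Kickoff Call

Sorted by start: Kickoff Call, Hiring Session, Outreach Huddle, Budget Debrief, Onboarding Huddle, Pricing Review.
Hiring Session starts before Kickoff Call ends → Kickoff Call and Hiring Session overlap.
Outreach Huddle starts after Kickoff Call ends; Kickoff Call is clear from here.
Outreach Huddle starts exactly when Hiring Session ends (back-to-back, no overlap); Hiring Session is clear from here.
Budget Debrief starts exactly when Outreach Huddle ends (back-to-back, no overlap); Outreach Huddle is clear from here.
Onboarding Huddle starts before Budget Debrief ends → Budget Debrief and Onboarding Huddle overlap.
Pricing Review starts after Budget Debrief ends.
Pricing Review starts after Onboarding Huddle ends.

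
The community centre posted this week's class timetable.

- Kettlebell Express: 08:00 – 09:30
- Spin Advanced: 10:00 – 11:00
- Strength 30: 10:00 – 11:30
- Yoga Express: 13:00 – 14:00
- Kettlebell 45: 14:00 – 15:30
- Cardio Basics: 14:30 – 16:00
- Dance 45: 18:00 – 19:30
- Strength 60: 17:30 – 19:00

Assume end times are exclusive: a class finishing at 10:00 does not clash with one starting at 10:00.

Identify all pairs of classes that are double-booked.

Cardio Basics & Kettlebell 45, Dance 45 & Strength 60, Spin Advanced & Strength 30

Sorted by start: Kettlebell Express, Spin Advanced, Strength 30, Yoga Express, Kettlebell 45, Cardio Basics, Strength 60, Dance 45.
Spin Advanced starts after Kettlebell Express ends; Kettlebell Express is clear from here.
Strength 30 starts before Spin Advanced ends → Spin Advanced and Strength 30 overlap.
Yoga Express starts after Spin Advanced ends; Spin Advanced is clear from here.
Yoga Express starts after Strength 30 ends; Strength 30 is clear from here.
Kettlebell 45 starts exactly when Yoga Express ends (back-to-back, no overlap); Yoga Express is clear from here.
Cardio Basics starts before Kettlebell 45 ends → Kettlebell 45 and Cardio Basics overlap.
Strength 60 starts after Kettlebell 45 ends; Kettlebell 45 is clear from here.
Strength 60 starts after Cardio Basics ends; Cardio Basics is clear from here.
Dance 45 starts before Strength 60 ends → Strength 60 and Dance 45 overlap.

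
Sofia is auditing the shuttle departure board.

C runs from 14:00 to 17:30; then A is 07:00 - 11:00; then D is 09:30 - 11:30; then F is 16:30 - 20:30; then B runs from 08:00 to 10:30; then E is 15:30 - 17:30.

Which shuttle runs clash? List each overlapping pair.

A & B, A & D, B & D, C & E, C & F, E & F

Two intervals overlap when each starts before the other ends.
Sorted by start: A, B, D, C, E, F.
B starts before A ends → A and B overlap.
D starts before A ends → A and D overlap.
C starts after A ends, so A has no further overlaps.
D starts before B ends → B and D overlap.
C starts after B ends, so B has no further overlaps.
C starts after D ends, so D has no further overlaps.
E starts before C ends → C and E overlap.
F starts before C ends → C and F overlap.
F starts before E ends → E and F overlap.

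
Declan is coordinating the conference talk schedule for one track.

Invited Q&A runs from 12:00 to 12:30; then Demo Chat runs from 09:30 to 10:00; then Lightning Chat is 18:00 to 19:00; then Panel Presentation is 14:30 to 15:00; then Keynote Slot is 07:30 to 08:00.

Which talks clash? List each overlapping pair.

no overlapping pairs

Two intervals overlap when each starts before the other ends.
Sorted by start: Keynote Slot, Demo Chat, Invited Q&A, Panel Presentation, Lightning Chat.
Demo Chat starts after Keynote Slot ends, so nothing later overlaps Keynote Slot either.
Invited Q&A starts after Demo Chat ends, so nothing later overlaps Demo Chat either.
Panel Presentation starts after Invited Q&A ends, so nothing later overlaps Invited Q&A either.
Lightning Chat starts after Panel Presentation ends.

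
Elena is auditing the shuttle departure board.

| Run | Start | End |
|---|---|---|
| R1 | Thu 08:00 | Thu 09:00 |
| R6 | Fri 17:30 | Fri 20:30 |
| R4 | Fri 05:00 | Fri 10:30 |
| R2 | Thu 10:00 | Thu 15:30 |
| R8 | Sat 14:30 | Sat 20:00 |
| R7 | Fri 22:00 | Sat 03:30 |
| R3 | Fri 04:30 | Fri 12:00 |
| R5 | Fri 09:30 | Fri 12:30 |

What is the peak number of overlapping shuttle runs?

3

Walk through starts and ends in time order (an end at T is processed before a start at T):
Thu 08:00 start R1 → 1
Thu 09:00 end R1 → 0
Thu 10:00 start R2 → 1
Thu 15:30 end R2 → 0
Fri 04:30 start R3 → 1
Fri 05:00 start R4 → 2
Fri 09:30 start R5 → 3
Fri 10:30 end R4 → 2
Fri 12:00 end R3 → 1
Fri 12:30 end R5 → 0
Fri 17:30 start R6 → 1
Fri 20:30 end R6 → 0
Fri 22:00 start R7 → 1
Sat 03:30 end R7 → 0
Sat 14:30 start R8 → 1
Sat 20:00 end R8 → 0
Peak is 3, at Fri 09:30 (R3, R4, R5).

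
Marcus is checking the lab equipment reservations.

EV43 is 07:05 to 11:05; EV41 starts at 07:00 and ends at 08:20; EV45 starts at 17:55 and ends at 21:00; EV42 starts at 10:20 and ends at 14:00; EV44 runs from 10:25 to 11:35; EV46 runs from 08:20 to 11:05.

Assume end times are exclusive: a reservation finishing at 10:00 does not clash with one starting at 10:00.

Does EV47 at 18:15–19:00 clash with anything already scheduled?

Yes — it overlaps EV45

EV41: ends 08:20 at or before EV47 starts 18:15 → clear.
EV43: ends 11:05 at or before EV47 starts 18:15 → clear.
EV46: ends 11:05 at or before EV47 starts 18:15 → clear.
EV42: ends 14:00 at or before EV47 starts 18:15 → clear.
EV44: ends 11:35 at or before EV47 starts 18:15 → clear.
EV45: starts 17:55 before EV47 ends 19:00, and ends 21:00 after EV47 starts 18:15 → overlap.
EV47 overlaps EV45.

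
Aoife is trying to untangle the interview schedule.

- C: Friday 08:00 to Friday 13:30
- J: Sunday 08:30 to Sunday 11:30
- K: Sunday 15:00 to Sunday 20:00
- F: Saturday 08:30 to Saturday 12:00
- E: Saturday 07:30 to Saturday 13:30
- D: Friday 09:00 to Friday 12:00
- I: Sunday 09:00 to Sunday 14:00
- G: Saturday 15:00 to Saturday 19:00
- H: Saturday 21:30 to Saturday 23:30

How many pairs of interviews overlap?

Two intervals overlap when each starts before the other ends.
Sorted by start: C, D, E, F, G, H, J, I, K.
D starts before C ends → C and D overlap.
E starts after C ends, so nothing later overlaps C either.
E starts after D ends, so nothing later overlaps D either.
F starts before E ends → E and F overlap.
G starts after E ends, so nothing later overlaps E either.
G starts after F ends, so nothing later overlaps F either.
H starts after G ends, so nothing later overlaps G either.
J starts after H ends, so nothing later overlaps H either.
I starts before J ends → J and I overlap.
K starts after J ends.
K starts after I ends.
Overlapping pairs: C & D, E & F, I & J — 3 in total.

3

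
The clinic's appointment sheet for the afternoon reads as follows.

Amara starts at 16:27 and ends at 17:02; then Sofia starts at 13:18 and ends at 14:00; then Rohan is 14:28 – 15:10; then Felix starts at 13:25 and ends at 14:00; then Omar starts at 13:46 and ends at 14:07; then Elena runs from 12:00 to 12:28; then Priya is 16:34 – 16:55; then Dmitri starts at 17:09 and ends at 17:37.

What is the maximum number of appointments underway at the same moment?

Walk through starts and ends in time order (an end at T is processed before a start at T):
12:00 start Elena → 1
12:28 end Elena → 0
13:18 start Sofia → 1
13:25 start Felix → 2
13:46 start Omar → 3
14:00 end Felix → 2
14:00 end Sofia → 1
14:07 end Omar → 0
14:28 start Rohan → 1
15:10 end Rohan → 0
16:27 start Amara → 1
16:34 start Priya → 2
16:55 end Priya → 1
17:02 end Amara → 0
17:09 start Dmitri → 1
17:37 end Dmitri → 0
Peak is 3, at 13:46 (Felix, Omar, Sofia).

3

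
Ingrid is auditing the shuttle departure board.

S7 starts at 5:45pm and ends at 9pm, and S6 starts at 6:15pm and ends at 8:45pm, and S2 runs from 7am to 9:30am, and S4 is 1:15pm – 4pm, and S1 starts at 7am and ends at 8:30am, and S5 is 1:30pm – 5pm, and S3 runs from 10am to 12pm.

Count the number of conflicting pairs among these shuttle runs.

Sorted by start: S1, S2, S3, S4, S5, S7, S6.
S2 starts before S1 ends → S1 and S2 overlap.
S3 starts after S1 ends, so nothing later overlaps S1 either.
S3 starts after S2 ends, so nothing later overlaps S2 either.
S4 starts after S3 ends, so nothing later overlaps S3 either.
S5 starts before S4 ends → S4 and S5 overlap.
S7 starts after S4 ends, so nothing later overlaps S4 either.
S7 starts after S5 ends, so nothing later overlaps S5 either.
S6 starts before S7 ends → S7 and S6 overlap.
Overlapping pairs: S1 & S2, S4 & S5, S6 & S7 — 3 in total.

3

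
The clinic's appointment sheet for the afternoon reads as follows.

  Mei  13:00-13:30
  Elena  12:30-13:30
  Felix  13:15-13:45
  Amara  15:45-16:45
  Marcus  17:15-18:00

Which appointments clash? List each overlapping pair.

Elena & Felix, Elena & Mei, Felix & Mei

Sorted by start: Elena, Mei, Felix, Amara, Marcus.
Mei starts before Elena ends → Elena and Mei overlap.
Felix starts before Elena ends → Elena and Felix overlap.
Amara starts after Elena ends; Elena is clear from here.
Felix starts before Mei ends → Mei and Felix overlap.
Amara starts after Mei ends; Mei is clear from here.
Amara starts after Felix ends; Felix is clear from here.
Marcus starts after Amara ends.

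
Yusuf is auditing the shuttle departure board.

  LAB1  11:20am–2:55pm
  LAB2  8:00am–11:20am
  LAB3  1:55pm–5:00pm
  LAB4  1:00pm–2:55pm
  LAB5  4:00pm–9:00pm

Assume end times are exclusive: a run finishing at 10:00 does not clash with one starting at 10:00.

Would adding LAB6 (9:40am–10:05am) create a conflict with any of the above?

LAB2: starts 8:00am before LAB6 ends 10:05am, and ends 11:20am after LAB6 starts 9:40am → overlap.
LAB1: starts 11:20am at or after LAB6 ends 10:05am → clear.
LAB4: starts 1:00pm at or after LAB6 ends 10:05am → clear.
LAB3: starts 1:55pm at or after LAB6 ends 10:05am → clear.
LAB5: starts 4:00pm at or after LAB6 ends 10:05am → clear.
LAB6 overlaps LAB2.

Yes — it overlaps LAB2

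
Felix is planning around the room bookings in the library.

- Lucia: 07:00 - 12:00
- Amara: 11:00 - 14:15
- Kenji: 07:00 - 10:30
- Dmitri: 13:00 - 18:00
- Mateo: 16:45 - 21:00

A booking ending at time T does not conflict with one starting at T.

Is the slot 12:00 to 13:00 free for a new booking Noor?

Lucia: ends 12:00 at or before Noor starts 12:00 → clear.
Kenji: ends 10:30 at or before Noor starts 12:00 → clear.
Amara: starts 11:00 before Noor ends 13:00, and ends 14:15 after Noor starts 12:00 → overlap.
Dmitri: starts 13:00 at or after Noor ends 13:00 → clear.
Mateo: starts 16:45 at or after Noor ends 13:00 → clear.
Noor overlaps Amara.

No — it overlaps Amara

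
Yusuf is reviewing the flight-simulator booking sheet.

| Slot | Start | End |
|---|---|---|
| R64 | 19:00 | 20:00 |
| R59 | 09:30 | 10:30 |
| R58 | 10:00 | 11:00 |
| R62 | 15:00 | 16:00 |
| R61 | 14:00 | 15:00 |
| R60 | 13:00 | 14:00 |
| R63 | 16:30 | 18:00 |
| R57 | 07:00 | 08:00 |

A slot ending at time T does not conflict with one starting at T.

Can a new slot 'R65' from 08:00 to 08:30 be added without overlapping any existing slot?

Yes — the slot is free

R57: ends 08:00 at or before R65 starts 08:00 → clear.
R59: starts 09:30 at or after R65 ends 08:30 → clear.
R58: starts 10:00 at or after R65 ends 08:30 → clear.
R60: starts 13:00 at or after R65 ends 08:30 → clear.
R61: starts 14:00 at or after R65 ends 08:30 → clear.
R62: starts 15:00 at or after R65 ends 08:30 → clear.
R63: starts 16:30 at or after R65 ends 08:30 → clear.
R64: starts 19:00 at or after R65 ends 08:30 → clear.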